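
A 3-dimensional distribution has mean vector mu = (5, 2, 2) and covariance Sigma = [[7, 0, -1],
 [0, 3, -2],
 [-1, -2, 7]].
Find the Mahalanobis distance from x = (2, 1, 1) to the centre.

Step 1 — centre the observation: (x - mu) = (-3, -1, -1).

Step 2 — invert Sigma (cofactor / det for 3×3, or solve directly):
  Sigma^{-1} = [[0.1466, 0.0172, 0.0259],
 [0.0172, 0.4138, 0.1207],
 [0.0259, 0.1207, 0.181]].

Step 3 — form the quadratic (x - mu)^T · Sigma^{-1} · (x - mu):
  Sigma^{-1} · (x - mu) = (-0.4828, -0.5862, -0.3793).
  (x - mu)^T · [Sigma^{-1} · (x - mu)] = (-3)·(-0.4828) + (-1)·(-0.5862) + (-1)·(-0.3793) = 2.4138.

Step 4 — take square root: d = √(2.4138) ≈ 1.5536.

d(x, mu) = √(2.4138) ≈ 1.5536


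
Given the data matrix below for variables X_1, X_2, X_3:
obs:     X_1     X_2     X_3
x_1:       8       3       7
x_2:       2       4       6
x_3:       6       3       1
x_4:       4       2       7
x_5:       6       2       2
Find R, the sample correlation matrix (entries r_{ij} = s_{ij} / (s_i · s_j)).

Step 1 — column means:
  mean(X_1) = (8 + 2 + 6 + 4 + 6) / 5 = 26/5 = 5.2
  mean(X_2) = (3 + 4 + 3 + 2 + 2) / 5 = 14/5 = 2.8
  mean(X_3) = (7 + 6 + 1 + 7 + 2) / 5 = 23/5 = 4.6

Step 2 — sample variances and covariances s[i,j] = (1/(n-1)) · Σ_k (x_{k,i} - mean_i) · (x_{k,j} - mean_j), with n-1 = 4:
  s[X_1,X_1] = ((2.8)·(2.8) + (-3.2)·(-3.2) + (0.8)·(0.8) + (-1.2)·(-1.2) + (0.8)·(0.8)) / 4 = 20.8/4 = 5.2
  s[X_1,X_2] = ((2.8)·(0.2) + (-3.2)·(1.2) + (0.8)·(0.2) + (-1.2)·(-0.8) + (0.8)·(-0.8)) / 4 = -2.8/4 = -0.7
  s[X_1,X_3] = ((2.8)·(2.4) + (-3.2)·(1.4) + (0.8)·(-3.6) + (-1.2)·(2.4) + (0.8)·(-2.6)) / 4 = -5.6/4 = -1.4
  s[X_2,X_2] = ((0.2)·(0.2) + (1.2)·(1.2) + (0.2)·(0.2) + (-0.8)·(-0.8) + (-0.8)·(-0.8)) / 4 = 2.8/4 = 0.7
  s[X_2,X_3] = ((0.2)·(2.4) + (1.2)·(1.4) + (0.2)·(-3.6) + (-0.8)·(2.4) + (-0.8)·(-2.6)) / 4 = 1.6/4 = 0.4
  s[X_3,X_3] = ((2.4)·(2.4) + (1.4)·(1.4) + (-3.6)·(-3.6) + (2.4)·(2.4) + (-2.6)·(-2.6)) / 4 = 33.2/4 = 8.3
  Sample standard deviations s_i = √(s[i,i]):
  s(X_1) = √(5.2) = 2.2804
  s(X_2) = √(0.7) = 0.8367
  s(X_3) = √(8.3) = 2.881

Step 3 — r_{ij} = s_{ij} / (s_i · s_j):
  r[X_1,X_1] = 1 (diagonal).
  r[X_1,X_2] = -0.7 / (2.2804 · 0.8367) = -0.7 / 1.9079 = -0.3669
  r[X_1,X_3] = -1.4 / (2.2804 · 2.881) = -1.4 / 6.5696 = -0.2131
  r[X_2,X_2] = 1 (diagonal).
  r[X_2,X_3] = 0.4 / (0.8367 · 2.881) = 0.4 / 2.4104 = 0.1659
  r[X_3,X_3] = 1 (diagonal).

R is symmetric with unit diagonal. Assembling:

R = [[1, -0.3669, -0.2131],
 [-0.3669, 1, 0.1659],
 [-0.2131, 0.1659, 1]]


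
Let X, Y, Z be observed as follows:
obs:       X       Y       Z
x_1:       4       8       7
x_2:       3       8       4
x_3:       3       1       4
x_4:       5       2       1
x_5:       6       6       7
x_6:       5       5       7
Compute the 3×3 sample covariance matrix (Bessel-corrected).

Step 1 — column means:
  mean(X) = (4 + 3 + 3 + 5 + 6 + 5) / 6 = 26/6 = 4.3333
  mean(Y) = (8 + 8 + 1 + 2 + 6 + 5) / 6 = 30/6 = 5
  mean(Z) = (7 + 4 + 4 + 1 + 7 + 7) / 6 = 30/6 = 5

Step 2 — sample covariance S[i,j] = (1/(n-1)) · Σ_k (x_{k,i} - mean_i) · (x_{k,j} - mean_j), with n-1 = 5.
  S[X,X] = ((-0.3333)·(-0.3333) + (-1.3333)·(-1.3333) + (-1.3333)·(-1.3333) + (0.6667)·(0.6667) + (1.6667)·(1.6667) + (0.6667)·(0.6667)) / 5 = 7.3333/5 = 1.4667
  S[X,Y] = ((-0.3333)·(3) + (-1.3333)·(3) + (-1.3333)·(-4) + (0.6667)·(-3) + (1.6667)·(1) + (0.6667)·(0)) / 5 = 0/5 = 0
  S[X,Z] = ((-0.3333)·(2) + (-1.3333)·(-1) + (-1.3333)·(-1) + (0.6667)·(-4) + (1.6667)·(2) + (0.6667)·(2)) / 5 = 4/5 = 0.8
  S[Y,Y] = ((3)·(3) + (3)·(3) + (-4)·(-4) + (-3)·(-3) + (1)·(1) + (0)·(0)) / 5 = 44/5 = 8.8
  S[Y,Z] = ((3)·(2) + (3)·(-1) + (-4)·(-1) + (-3)·(-4) + (1)·(2) + (0)·(2)) / 5 = 21/5 = 4.2
  S[Z,Z] = ((2)·(2) + (-1)·(-1) + (-1)·(-1) + (-4)·(-4) + (2)·(2) + (2)·(2)) / 5 = 30/5 = 6

S is symmetric (S[j,i] = S[i,j]). Assembling:

S = [[1.4667, 0, 0.8],
 [0, 8.8, 4.2],
 [0.8, 4.2, 6]]


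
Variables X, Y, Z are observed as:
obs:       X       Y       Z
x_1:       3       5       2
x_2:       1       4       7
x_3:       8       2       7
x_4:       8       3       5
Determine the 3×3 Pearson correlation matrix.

Step 1 — column means:
  mean(X) = (3 + 1 + 8 + 8) / 4 = 20/4 = 5
  mean(Y) = (5 + 4 + 2 + 3) / 4 = 14/4 = 3.5
  mean(Z) = (2 + 7 + 7 + 5) / 4 = 21/4 = 5.25

Step 2 — sample variances and covariances s[i,j] = (1/(n-1)) · Σ_k (x_{k,i} - mean_i) · (x_{k,j} - mean_j), with n-1 = 3:
  s[X,X] = ((-2)·(-2) + (-4)·(-4) + (3)·(3) + (3)·(3)) / 3 = 38/3 = 12.6667
  s[X,Y] = ((-2)·(1.5) + (-4)·(0.5) + (3)·(-1.5) + (3)·(-0.5)) / 3 = -11/3 = -3.6667
  s[X,Z] = ((-2)·(-3.25) + (-4)·(1.75) + (3)·(1.75) + (3)·(-0.25)) / 3 = 4/3 = 1.3333
  s[Y,Y] = ((1.5)·(1.5) + (0.5)·(0.5) + (-1.5)·(-1.5) + (-0.5)·(-0.5)) / 3 = 5/3 = 1.6667
  s[Y,Z] = ((1.5)·(-3.25) + (0.5)·(1.75) + (-1.5)·(1.75) + (-0.5)·(-0.25)) / 3 = -6.5/3 = -2.1667
  s[Z,Z] = ((-3.25)·(-3.25) + (1.75)·(1.75) + (1.75)·(1.75) + (-0.25)·(-0.25)) / 3 = 16.75/3 = 5.5833
  Sample standard deviations s_i = √(s[i,i]):
  s(X) = √(12.6667) = 3.559
  s(Y) = √(1.6667) = 1.291
  s(Z) = √(5.5833) = 2.3629

Step 3 — r_{ij} = s_{ij} / (s_i · s_j):
  r[X,X] = 1 (diagonal).
  r[X,Y] = -3.6667 / (3.559 · 1.291) = -3.6667 / 4.5947 = -0.798
  r[X,Z] = 1.3333 / (3.559 · 2.3629) = 1.3333 / 8.4097 = 0.1585
  r[Y,Y] = 1 (diagonal).
  r[Y,Z] = -2.1667 / (1.291 · 2.3629) = -2.1667 / 3.0505 = -0.7103
  r[Z,Z] = 1 (diagonal).

R is symmetric with unit diagonal. Assembling:

R = [[1, -0.798, 0.1585],
 [-0.798, 1, -0.7103],
 [0.1585, -0.7103, 1]]


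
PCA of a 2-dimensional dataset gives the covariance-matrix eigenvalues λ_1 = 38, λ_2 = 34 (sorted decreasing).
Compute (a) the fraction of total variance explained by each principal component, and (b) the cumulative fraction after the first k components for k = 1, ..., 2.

Step 1 — total variance = trace(Sigma) = Σ λ_i = 38 + 34 = 72.

Step 2 — fraction explained by component i = λ_i / Σ λ:
  PC1: 38/72 = 0.5278
  PC2: 34/72 = 0.4722

Step 3 — cumulative fraction after k components = (λ_1 + ... + λ_k) / Σ λ:
  k = 1: 38/72 = 0.5278
  k = 2: (38 + 34)/72 = 72/72 = 1

Summary (fraction, with percent):

explained: PC1 0.5278 (52.78%), PC2 0.4722 (47.22%);  cumulative: 0.5278, 1


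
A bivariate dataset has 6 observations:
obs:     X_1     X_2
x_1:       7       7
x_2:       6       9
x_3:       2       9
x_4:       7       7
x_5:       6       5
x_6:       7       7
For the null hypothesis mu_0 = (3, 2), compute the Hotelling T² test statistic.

Step 1 — sample mean vector:
  mean(X_1) = (7 + 6 + 2 + 7 + 6 + 7) / 6 = 35/6 = 5.8333
  mean(X_2) = (7 + 9 + 9 + 7 + 5 + 7) / 6 = 44/6 = 7.3333
  x̄ = (5.8333, 7.3333),  deviation x̄ - mu_0 = (5.8333, 7.3333) - (3, 2) = (2.8333, 5.3333).

Step 2 — sample covariance matrix, S[i,j] = (1/(n-1)) · Σ_k (x_{k,i} - mean_i) · (x_{k,j} - mean_j), divisor n-1 = 5:
  S[X_1,X_1] = ((1.1667)·(1.1667) + (0.1667)·(0.1667) + (-3.8333)·(-3.8333) + (1.1667)·(1.1667) + (0.1667)·(0.1667) + (1.1667)·(1.1667)) / 5 = 18.8333/5 = 3.7667
  S[X_1,X_2] = ((1.1667)·(-0.3333) + (0.1667)·(1.6667) + (-3.8333)·(1.6667) + (1.1667)·(-0.3333) + (0.1667)·(-2.3333) + (1.1667)·(-0.3333)) / 5 = -7.6667/5 = -1.5333
  S[X_2,X_2] = ((-0.3333)·(-0.3333) + (1.6667)·(1.6667) + (1.6667)·(1.6667) + (-0.3333)·(-0.3333) + (-2.3333)·(-2.3333) + (-0.3333)·(-0.3333)) / 5 = 11.3333/5 = 2.2667
  S = [[3.7667, -1.5333],
 [-1.5333, 2.2667]].

Step 3 — invert S. det(S) = 3.7667·2.2667 - (-1.5333)² = 6.1867.
  S^{-1} = (1/det) · [[d, -b], [-b, a]] = [[0.3664, 0.2478],
 [0.2478, 0.6088]].

Step 4 — quadratic form (x̄ - mu_0)^T · S^{-1} · (x̄ - mu_0):
  S^{-1} · (x̄ - mu_0) = (2.3599, 3.9494),
  (x̄ - mu_0)^T · [...] = (2.8333)·(2.3599) + (5.3333)·(3.9494) = 27.7496.

Step 5 — scale by n: T² = 6 · 27.7496 = 166.4978.

T² ≈ 166.4978


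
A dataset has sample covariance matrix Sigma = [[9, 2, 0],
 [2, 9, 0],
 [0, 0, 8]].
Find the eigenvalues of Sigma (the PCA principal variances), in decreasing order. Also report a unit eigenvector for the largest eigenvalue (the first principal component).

Step 1 — characteristic polynomial p(λ) = det(λI - Sigma) = λ³ - tr·λ² + c_1·λ - det, where tr = trace, c_1 = sum of the principal 2×2 minors, det = det(Sigma):
  tr = 9 + 9 + 8 = 26,
  c_1 = (9·9 - (2)²) + (9·8 - (0)²) + (9·8 - (0)²) = 77 + 72 + 72 = 221,
  det = 9·(9·8 - (0)²) - (2)·((2)·8 - (0)·(0)) + (0)·((2)·(0) - 9·(0)) = 9·(72) - (2)·(16) + (0)·(0) = 616.
  So p(λ) = λ³ - 26λ² + 221λ - 616.
Step 2 — look for an integer root (rational root theorem: any rational root is an integer divisor of 616). Testing λ = 7:
  p(7) = 343 - 1274 + 1547 - 616 = 0  ✓
  Dividing out (λ - 7): p(λ) = (λ - 7)(λ² - 19λ + 88).
Step 3 — remaining eigenvalues from the quadratic λ² - 19λ + 88 = 0:
  Δ = 19² - 4·88 = 361 - 352 = 9,  λ = (19 ± √9)/2 = (19 ± 3)/2 = 11 or 8.
  Sorted: λ_1 = 11,  λ_2 = 8,  λ_3 = 7  (check: sum = 26 = tr ✓).

Step 4 — unit eigenvector for λ_1 = 11: v spans the null space of (Sigma - λ_1 I), whose rows are
  r_1 = (-2, 2, 0),  r_2 = (2, -2, 0),  r_3 = (0, 0, -3).
  v is orthogonal to every row, so take v ∝ r_1 × r_3 = ((2)·(-3) - (0)·(0), (0)·(0) - (-2)·(-3), (-2)·(0) - (2)·(0)) = (-6, -6, 0).
  Rescale (divide by 6; multiply by -1 so the first nonzero entry is positive): u = (1, 1, 0).
  ||u|| = √((1)² + (1)² + (0)²) = √(2) ≈ 1.4142,  v_1 = u/||u|| ≈ (0.7071, 0.7071, 0) (||v_1|| = 1).

λ_1 = 11,  λ_2 = 8,  λ_3 = 7;  v_1 ≈ (0.7071, 0.7071, 0)


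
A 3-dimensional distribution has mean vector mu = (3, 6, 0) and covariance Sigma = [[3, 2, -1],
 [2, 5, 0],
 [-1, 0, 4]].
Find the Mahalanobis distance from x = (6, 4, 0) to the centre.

Step 1 — centre the observation: (x - mu) = (3, -2, 0).

Step 2 — invert Sigma (cofactor / det for 3×3, or solve directly):
  Sigma^{-1} = [[0.5128, -0.2051, 0.1282],
 [-0.2051, 0.2821, -0.0513],
 [0.1282, -0.0513, 0.2821]].

Step 3 — form the quadratic (x - mu)^T · Sigma^{-1} · (x - mu):
  Sigma^{-1} · (x - mu) = (1.9487, -1.1795, 0.4872).
  (x - mu)^T · [Sigma^{-1} · (x - mu)] = (3)·(1.9487) + (-2)·(-1.1795) + (0)·(0.4872) = 8.2051.

Step 4 — take square root: d = √(8.2051) ≈ 2.8645.

d(x, mu) = √(8.2051) ≈ 2.8645


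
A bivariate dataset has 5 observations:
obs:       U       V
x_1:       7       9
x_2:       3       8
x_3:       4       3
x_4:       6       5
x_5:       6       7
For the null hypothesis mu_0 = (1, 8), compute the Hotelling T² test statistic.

Step 1 — sample mean vector:
  mean(U) = (7 + 3 + 4 + 6 + 6) / 5 = 26/5 = 5.2
  mean(V) = (9 + 8 + 3 + 5 + 7) / 5 = 32/5 = 6.4
  x̄ = (5.2, 6.4),  deviation x̄ - mu_0 = (5.2, 6.4) - (1, 8) = (4.2, -1.6).

Step 2 — sample covariance matrix, S[i,j] = (1/(n-1)) · Σ_k (x_{k,i} - mean_i) · (x_{k,j} - mean_j), divisor n-1 = 4:
  S[U,U] = ((1.8)·(1.8) + (-2.2)·(-2.2) + (-1.2)·(-1.2) + (0.8)·(0.8) + (0.8)·(0.8)) / 4 = 10.8/4 = 2.7
  S[U,V] = ((1.8)·(2.6) + (-2.2)·(1.6) + (-1.2)·(-3.4) + (0.8)·(-1.4) + (0.8)·(0.6)) / 4 = 4.6/4 = 1.15
  S[V,V] = ((2.6)·(2.6) + (1.6)·(1.6) + (-3.4)·(-3.4) + (-1.4)·(-1.4) + (0.6)·(0.6)) / 4 = 23.2/4 = 5.8
  S = [[2.7, 1.15],
 [1.15, 5.8]].

Step 3 — invert S. det(S) = 2.7·5.8 - (1.15)² = 14.3375.
  S^{-1} = (1/det) · [[d, -b], [-b, a]] = [[0.4045, -0.0802],
 [-0.0802, 0.1883]].

Step 4 — quadratic form (x̄ - mu_0)^T · S^{-1} · (x̄ - mu_0):
  S^{-1} · (x̄ - mu_0) = (1.8274, -0.6382),
  (x̄ - mu_0)^T · [...] = (4.2)·(1.8274) + (-1.6)·(-0.6382) = 8.6961.

Step 5 — scale by n: T² = 5 · 8.6961 = 43.4804.

T² ≈ 43.4804


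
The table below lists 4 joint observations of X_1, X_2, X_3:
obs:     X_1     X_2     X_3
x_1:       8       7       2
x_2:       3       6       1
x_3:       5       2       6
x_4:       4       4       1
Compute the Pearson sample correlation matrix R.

Step 1 — column means:
  mean(X_1) = (8 + 3 + 5 + 4) / 4 = 20/4 = 5
  mean(X_2) = (7 + 6 + 2 + 4) / 4 = 19/4 = 4.75
  mean(X_3) = (2 + 1 + 6 + 1) / 4 = 10/4 = 2.5

Step 2 — sample variances and covariances s[i,j] = (1/(n-1)) · Σ_k (x_{k,i} - mean_i) · (x_{k,j} - mean_j), with n-1 = 3:
  s[X_1,X_1] = ((3)·(3) + (-2)·(-2) + (0)·(0) + (-1)·(-1)) / 3 = 14/3 = 4.6667
  s[X_1,X_2] = ((3)·(2.25) + (-2)·(1.25) + (0)·(-2.75) + (-1)·(-0.75)) / 3 = 5/3 = 1.6667
  s[X_1,X_3] = ((3)·(-0.5) + (-2)·(-1.5) + (0)·(3.5) + (-1)·(-1.5)) / 3 = 3/3 = 1
  s[X_2,X_2] = ((2.25)·(2.25) + (1.25)·(1.25) + (-2.75)·(-2.75) + (-0.75)·(-0.75)) / 3 = 14.75/3 = 4.9167
  s[X_2,X_3] = ((2.25)·(-0.5) + (1.25)·(-1.5) + (-2.75)·(3.5) + (-0.75)·(-1.5)) / 3 = -11.5/3 = -3.8333
  s[X_3,X_3] = ((-0.5)·(-0.5) + (-1.5)·(-1.5) + (3.5)·(3.5) + (-1.5)·(-1.5)) / 3 = 17/3 = 5.6667
  Sample standard deviations s_i = √(s[i,i]):
  s(X_1) = √(4.6667) = 2.1602
  s(X_2) = √(4.9167) = 2.2174
  s(X_3) = √(5.6667) = 2.3805

Step 3 — r_{ij} = s_{ij} / (s_i · s_j):
  r[X_1,X_1] = 1 (diagonal).
  r[X_1,X_2] = 1.6667 / (2.1602 · 2.2174) = 1.6667 / 4.79 = 0.3479
  r[X_1,X_3] = 1 / (2.1602 · 2.3805) = 1 / 5.1424 = 0.1945
  r[X_2,X_2] = 1 (diagonal).
  r[X_2,X_3] = -3.8333 / (2.2174 · 2.3805) = -3.8333 / 5.2784 = -0.7262
  r[X_3,X_3] = 1 (diagonal).

R is symmetric with unit diagonal. Assembling:

R = [[1, 0.3479, 0.1945],
 [0.3479, 1, -0.7262],
 [0.1945, -0.7262, 1]]


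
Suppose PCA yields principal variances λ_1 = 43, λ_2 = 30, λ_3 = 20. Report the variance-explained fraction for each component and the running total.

Step 1 — total variance = trace(Sigma) = Σ λ_i = 43 + 30 + 20 = 93.

Step 2 — fraction explained by component i = λ_i / Σ λ:
  PC1: 43/93 = 0.4624
  PC2: 30/93 = 0.3226
  PC3: 20/93 = 0.2151

Step 3 — cumulative fraction after k components = (λ_1 + ... + λ_k) / Σ λ:
  k = 1: 43/93 = 0.4624
  k = 2: (43 + 30)/93 = 73/93 = 0.7849
  k = 3: (43 + 30 + 20)/93 = 93/93 = 1

Summary (fraction, with percent):

explained: PC1 0.4624 (46.24%), PC2 0.3226 (32.26%), PC3 0.2151 (21.51%);  cumulative: 0.4624, 0.7849, 1


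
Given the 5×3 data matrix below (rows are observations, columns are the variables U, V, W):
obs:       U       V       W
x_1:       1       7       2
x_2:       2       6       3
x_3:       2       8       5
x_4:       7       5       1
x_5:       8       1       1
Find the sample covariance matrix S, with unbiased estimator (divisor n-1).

Step 1 — column means:
  mean(U) = (1 + 2 + 2 + 7 + 8) / 5 = 20/5 = 4
  mean(V) = (7 + 6 + 8 + 5 + 1) / 5 = 27/5 = 5.4
  mean(W) = (2 + 3 + 5 + 1 + 1) / 5 = 12/5 = 2.4

Step 2 — sample covariance S[i,j] = (1/(n-1)) · Σ_k (x_{k,i} - mean_i) · (x_{k,j} - mean_j), with n-1 = 4.
  S[U,U] = ((-3)·(-3) + (-2)·(-2) + (-2)·(-2) + (3)·(3) + (4)·(4)) / 4 = 42/4 = 10.5
  S[U,V] = ((-3)·(1.6) + (-2)·(0.6) + (-2)·(2.6) + (3)·(-0.4) + (4)·(-4.4)) / 4 = -30/4 = -7.5
  S[U,W] = ((-3)·(-0.4) + (-2)·(0.6) + (-2)·(2.6) + (3)·(-1.4) + (4)·(-1.4)) / 4 = -15/4 = -3.75
  S[V,V] = ((1.6)·(1.6) + (0.6)·(0.6) + (2.6)·(2.6) + (-0.4)·(-0.4) + (-4.4)·(-4.4)) / 4 = 29.2/4 = 7.3
  S[V,W] = ((1.6)·(-0.4) + (0.6)·(0.6) + (2.6)·(2.6) + (-0.4)·(-1.4) + (-4.4)·(-1.4)) / 4 = 13.2/4 = 3.3
  S[W,W] = ((-0.4)·(-0.4) + (0.6)·(0.6) + (2.6)·(2.6) + (-1.4)·(-1.4) + (-1.4)·(-1.4)) / 4 = 11.2/4 = 2.8

S is symmetric (S[j,i] = S[i,j]). Assembling:

S = [[10.5, -7.5, -3.75],
 [-7.5, 7.3, 3.3],
 [-3.75, 3.3, 2.8]]


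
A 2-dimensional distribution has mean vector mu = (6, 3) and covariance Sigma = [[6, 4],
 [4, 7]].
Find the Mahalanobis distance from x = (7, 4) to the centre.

Step 1 — centre the observation: (x - mu) = (1, 1).

Step 2 — invert Sigma. det(Sigma) = 6·7 - (4)² = 26.
  Sigma^{-1} = (1/det) · [[d, -b], [-b, a]] = [[0.2692, -0.1538],
 [-0.1538, 0.2308]].

Step 3 — form the quadratic (x - mu)^T · Sigma^{-1} · (x - mu):
  Sigma^{-1} · (x - mu) = (0.1154, 0.0769).
  (x - mu)^T · [Sigma^{-1} · (x - mu)] = (1)·(0.1154) + (1)·(0.0769) = 0.1923.

Step 4 — take square root: d = √(0.1923) ≈ 0.4385.

d(x, mu) = √(0.1923) ≈ 0.4385


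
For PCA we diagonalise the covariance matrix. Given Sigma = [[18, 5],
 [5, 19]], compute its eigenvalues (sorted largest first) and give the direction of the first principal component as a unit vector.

Step 1 — characteristic polynomial of 2×2 Sigma:
  det(Sigma - λI) = λ² - trace · λ + det = 0.
  trace = 18 + 19 = 37, det = 18·19 - (5)² = 317.
Step 2 — discriminant:
  Δ = trace² - 4·det = 1369 - 1268 = 101.
Step 3 — eigenvalues:
  λ = (trace ± √Δ)/2 = (37 ± 10.0499)/2,
  λ_1 = 23.5249,  λ_2 = 13.4751.

Step 4 — unit eigenvector for λ_1: solve (Sigma - λ_1 I)v = 0. First row:
  (18 - 23.5249)·v_x + (5)·v_y = 0, i.e. (-5.5249)·v_x + (5)·v_y = 0,
  so v ∝ (b, λ_1 - a) = (5, 5.5249) = u.
  ||u|| = √((5)² + (5.5249)²) = √(55.5249) ≈ 7.4515,
  v_1 = u/||u|| ≈ (0.671, 0.7415) (||v_1|| = 1).

λ_1 = 23.5249,  λ_2 = 13.4751;  v_1 ≈ (0.671, 0.7415)


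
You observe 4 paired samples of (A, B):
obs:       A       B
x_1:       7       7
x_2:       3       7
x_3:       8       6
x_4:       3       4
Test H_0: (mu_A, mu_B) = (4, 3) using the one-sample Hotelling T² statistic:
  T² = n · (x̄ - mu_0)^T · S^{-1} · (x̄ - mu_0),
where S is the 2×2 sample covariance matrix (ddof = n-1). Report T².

Step 1 — sample mean vector:
  mean(A) = (7 + 3 + 8 + 3) / 4 = 21/4 = 5.25
  mean(B) = (7 + 7 + 6 + 4) / 4 = 24/4 = 6
  x̄ = (5.25, 6),  deviation x̄ - mu_0 = (5.25, 6) - (4, 3) = (1.25, 3).

Step 2 — sample covariance matrix, S[i,j] = (1/(n-1)) · Σ_k (x_{k,i} - mean_i) · (x_{k,j} - mean_j), divisor n-1 = 3:
  S[A,A] = ((1.75)·(1.75) + (-2.25)·(-2.25) + (2.75)·(2.75) + (-2.25)·(-2.25)) / 3 = 20.75/3 = 6.9167
  S[A,B] = ((1.75)·(1) + (-2.25)·(1) + (2.75)·(0) + (-2.25)·(-2)) / 3 = 4/3 = 1.3333
  S[B,B] = ((1)·(1) + (1)·(1) + (0)·(0) + (-2)·(-2)) / 3 = 6/3 = 2
  S = [[6.9167, 1.3333],
 [1.3333, 2]].

Step 3 — invert S. det(S) = 6.9167·2 - (1.3333)² = 12.0556.
  S^{-1} = (1/det) · [[d, -b], [-b, a]] = [[0.1659, -0.1106],
 [-0.1106, 0.5737]].

Step 4 — quadratic form (x̄ - mu_0)^T · S^{-1} · (x̄ - mu_0):
  S^{-1} · (x̄ - mu_0) = (-0.1244, 1.5829),
  (x̄ - mu_0)^T · [...] = (1.25)·(-0.1244) + (3)·(1.5829) = 4.5933.

Step 5 — scale by n: T² = 4 · 4.5933 = 18.3733.

T² ≈ 18.3733


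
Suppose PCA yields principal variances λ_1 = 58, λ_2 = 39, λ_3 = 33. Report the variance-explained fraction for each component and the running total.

Step 1 — total variance = trace(Sigma) = Σ λ_i = 58 + 39 + 33 = 130.

Step 2 — fraction explained by component i = λ_i / Σ λ:
  PC1: 58/130 = 0.4462
  PC2: 39/130 = 0.3
  PC3: 33/130 = 0.2538

Step 3 — cumulative fraction after k components = (λ_1 + ... + λ_k) / Σ λ:
  k = 1: 58/130 = 0.4462
  k = 2: (58 + 39)/130 = 97/130 = 0.7462
  k = 3: (58 + 39 + 33)/130 = 130/130 = 1

Summary (fraction, with percent):

explained: PC1 0.4462 (44.62%), PC2 0.3 (30%), PC3 0.2538 (25.38%);  cumulative: 0.4462, 0.7462, 1


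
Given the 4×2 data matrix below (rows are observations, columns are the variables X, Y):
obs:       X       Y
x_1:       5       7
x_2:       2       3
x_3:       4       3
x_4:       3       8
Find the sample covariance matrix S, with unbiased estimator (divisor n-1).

Step 1 — column means:
  mean(X) = (5 + 2 + 4 + 3) / 4 = 14/4 = 3.5
  mean(Y) = (7 + 3 + 3 + 8) / 4 = 21/4 = 5.25

Step 2 — sample covariance S[i,j] = (1/(n-1)) · Σ_k (x_{k,i} - mean_i) · (x_{k,j} - mean_j), with n-1 = 3.
  S[X,X] = ((1.5)·(1.5) + (-1.5)·(-1.5) + (0.5)·(0.5) + (-0.5)·(-0.5)) / 3 = 5/3 = 1.6667
  S[X,Y] = ((1.5)·(1.75) + (-1.5)·(-2.25) + (0.5)·(-2.25) + (-0.5)·(2.75)) / 3 = 3.5/3 = 1.1667
  S[Y,Y] = ((1.75)·(1.75) + (-2.25)·(-2.25) + (-2.25)·(-2.25) + (2.75)·(2.75)) / 3 = 20.75/3 = 6.9167

S is symmetric (S[j,i] = S[i,j]). Assembling:

S = [[1.6667, 1.1667],
 [1.1667, 6.9167]]


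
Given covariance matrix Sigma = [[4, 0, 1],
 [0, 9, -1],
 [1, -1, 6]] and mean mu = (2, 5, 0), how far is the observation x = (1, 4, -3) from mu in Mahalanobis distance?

Step 1 — centre the observation: (x - mu) = (-1, -1, -3).

Step 2 — invert Sigma (cofactor / det for 3×3, or solve directly):
  Sigma^{-1} = [[0.2611, -0.0049, -0.0443],
 [-0.0049, 0.1133, 0.0197],
 [-0.0443, 0.0197, 0.1773]].

Step 3 — form the quadratic (x - mu)^T · Sigma^{-1} · (x - mu):
  Sigma^{-1} · (x - mu) = (-0.1232, -0.1675, -0.5074).
  (x - mu)^T · [Sigma^{-1} · (x - mu)] = (-1)·(-0.1232) + (-1)·(-0.1675) + (-3)·(-0.5074) = 1.8128.

Step 4 — take square root: d = √(1.8128) ≈ 1.3464.

d(x, mu) = √(1.8128) ≈ 1.3464


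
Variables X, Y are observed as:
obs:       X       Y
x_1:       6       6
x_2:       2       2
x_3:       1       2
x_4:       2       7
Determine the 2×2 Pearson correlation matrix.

Step 1 — column means:
  mean(X) = (6 + 2 + 1 + 2) / 4 = 11/4 = 2.75
  mean(Y) = (6 + 2 + 2 + 7) / 4 = 17/4 = 4.25

Step 2 — sample variances and covariances s[i,j] = (1/(n-1)) · Σ_k (x_{k,i} - mean_i) · (x_{k,j} - mean_j), with n-1 = 3:
  s[X,X] = ((3.25)·(3.25) + (-0.75)·(-0.75) + (-1.75)·(-1.75) + (-0.75)·(-0.75)) / 3 = 14.75/3 = 4.9167
  s[X,Y] = ((3.25)·(1.75) + (-0.75)·(-2.25) + (-1.75)·(-2.25) + (-0.75)·(2.75)) / 3 = 9.25/3 = 3.0833
  s[Y,Y] = ((1.75)·(1.75) + (-2.25)·(-2.25) + (-2.25)·(-2.25) + (2.75)·(2.75)) / 3 = 20.75/3 = 6.9167
  Sample standard deviations s_i = √(s[i,i]):
  s(X) = √(4.9167) = 2.2174
  s(Y) = √(6.9167) = 2.63

Step 3 — r_{ij} = s_{ij} / (s_i · s_j):
  r[X,X] = 1 (diagonal).
  r[X,Y] = 3.0833 / (2.2174 · 2.63) = 3.0833 / 5.8315 = 0.5287
  r[Y,Y] = 1 (diagonal).

R is symmetric with unit diagonal. Assembling:

R = [[1, 0.5287],
 [0.5287, 1]]


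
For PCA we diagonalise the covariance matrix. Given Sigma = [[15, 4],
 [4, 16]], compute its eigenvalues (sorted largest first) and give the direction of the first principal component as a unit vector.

Step 1 — characteristic polynomial of 2×2 Sigma:
  det(Sigma - λI) = λ² - trace · λ + det = 0.
  trace = 15 + 16 = 31, det = 15·16 - (4)² = 224.
Step 2 — discriminant:
  Δ = trace² - 4·det = 961 - 896 = 65.
Step 3 — eigenvalues:
  λ = (trace ± √Δ)/2 = (31 ± 8.0623)/2,
  λ_1 = 19.5311,  λ_2 = 11.4689.

Step 4 — unit eigenvector for λ_1: solve (Sigma - λ_1 I)v = 0. First row:
  (15 - 19.5311)·v_x + (4)·v_y = 0, i.e. (-4.5311)·v_x + (4)·v_y = 0,
  so v ∝ (b, λ_1 - a) = (4, 4.5311) = u.
  ||u|| = √((4)² + (4.5311)²) = √(36.5311) ≈ 6.0441,
  v_1 = u/||u|| ≈ (0.6618, 0.7497) (||v_1|| = 1).

λ_1 = 19.5311,  λ_2 = 11.4689;  v_1 ≈ (0.6618, 0.7497)


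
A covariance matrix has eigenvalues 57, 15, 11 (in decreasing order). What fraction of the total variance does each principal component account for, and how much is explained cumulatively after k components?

Step 1 — total variance = trace(Sigma) = Σ λ_i = 57 + 15 + 11 = 83.

Step 2 — fraction explained by component i = λ_i / Σ λ:
  PC1: 57/83 = 0.6867
  PC2: 15/83 = 0.1807
  PC3: 11/83 = 0.1325

Step 3 — cumulative fraction after k components = (λ_1 + ... + λ_k) / Σ λ:
  k = 1: 57/83 = 0.6867
  k = 2: (57 + 15)/83 = 72/83 = 0.8675
  k = 3: (57 + 15 + 11)/83 = 83/83 = 1

Summary (fraction, with percent):

explained: PC1 0.6867 (68.67%), PC2 0.1807 (18.07%), PC3 0.1325 (13.25%);  cumulative: 0.6867, 0.8675, 1


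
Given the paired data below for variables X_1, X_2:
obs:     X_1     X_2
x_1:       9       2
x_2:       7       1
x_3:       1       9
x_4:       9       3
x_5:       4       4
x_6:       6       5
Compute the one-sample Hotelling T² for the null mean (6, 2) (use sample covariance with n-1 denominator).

Step 1 — sample mean vector:
  mean(X_1) = (9 + 7 + 1 + 9 + 4 + 6) / 6 = 36/6 = 6
  mean(X_2) = (2 + 1 + 9 + 3 + 4 + 5) / 6 = 24/6 = 4
  x̄ = (6, 4),  deviation x̄ - mu_0 = (6, 4) - (6, 2) = (0, 2).

Step 2 — sample covariance matrix, S[i,j] = (1/(n-1)) · Σ_k (x_{k,i} - mean_i) · (x_{k,j} - mean_j), divisor n-1 = 5:
  S[X_1,X_1] = ((3)·(3) + (1)·(1) + (-5)·(-5) + (3)·(3) + (-2)·(-2) + (0)·(0)) / 5 = 48/5 = 9.6
  S[X_1,X_2] = ((3)·(-2) + (1)·(-3) + (-5)·(5) + (3)·(-1) + (-2)·(0) + (0)·(1)) / 5 = -37/5 = -7.4
  S[X_2,X_2] = ((-2)·(-2) + (-3)·(-3) + (5)·(5) + (-1)·(-1) + (0)·(0) + (1)·(1)) / 5 = 40/5 = 8
  S = [[9.6, -7.4],
 [-7.4, 8]].

Step 3 — invert S. det(S) = 9.6·8 - (-7.4)² = 22.04.
  S^{-1} = (1/det) · [[d, -b], [-b, a]] = [[0.363, 0.3358],
 [0.3358, 0.4356]].

Step 4 — quadratic form (x̄ - mu_0)^T · S^{-1} · (x̄ - mu_0):
  S^{-1} · (x̄ - mu_0) = (0.6715, 0.8711),
  (x̄ - mu_0)^T · [...] = (0)·(0.6715) + (2)·(0.8711) = 1.7423.

Step 5 — scale by n: T² = 6 · 1.7423 = 10.4537.

T² ≈ 10.4537


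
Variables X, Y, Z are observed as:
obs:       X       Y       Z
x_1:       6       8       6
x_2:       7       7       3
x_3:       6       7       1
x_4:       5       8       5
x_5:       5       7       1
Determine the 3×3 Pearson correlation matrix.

Step 1 — column means:
  mean(X) = (6 + 7 + 6 + 5 + 5) / 5 = 29/5 = 5.8
  mean(Y) = (8 + 7 + 7 + 8 + 7) / 5 = 37/5 = 7.4
  mean(Z) = (6 + 3 + 1 + 5 + 1) / 5 = 16/5 = 3.2

Step 2 — sample variances and covariances s[i,j] = (1/(n-1)) · Σ_k (x_{k,i} - mean_i) · (x_{k,j} - mean_j), with n-1 = 4:
  s[X,X] = ((0.2)·(0.2) + (1.2)·(1.2) + (0.2)·(0.2) + (-0.8)·(-0.8) + (-0.8)·(-0.8)) / 4 = 2.8/4 = 0.7
  s[X,Y] = ((0.2)·(0.6) + (1.2)·(-0.4) + (0.2)·(-0.4) + (-0.8)·(0.6) + (-0.8)·(-0.4)) / 4 = -0.6/4 = -0.15
  s[X,Z] = ((0.2)·(2.8) + (1.2)·(-0.2) + (0.2)·(-2.2) + (-0.8)·(1.8) + (-0.8)·(-2.2)) / 4 = 0.2/4 = 0.05
  s[Y,Y] = ((0.6)·(0.6) + (-0.4)·(-0.4) + (-0.4)·(-0.4) + (0.6)·(0.6) + (-0.4)·(-0.4)) / 4 = 1.2/4 = 0.3
  s[Y,Z] = ((0.6)·(2.8) + (-0.4)·(-0.2) + (-0.4)·(-2.2) + (0.6)·(1.8) + (-0.4)·(-2.2)) / 4 = 4.6/4 = 1.15
  s[Z,Z] = ((2.8)·(2.8) + (-0.2)·(-0.2) + (-2.2)·(-2.2) + (1.8)·(1.8) + (-2.2)·(-2.2)) / 4 = 20.8/4 = 5.2
  Sample standard deviations s_i = √(s[i,i]):
  s(X) = √(0.7) = 0.8367
  s(Y) = √(0.3) = 0.5477
  s(Z) = √(5.2) = 2.2804

Step 3 — r_{ij} = s_{ij} / (s_i · s_j):
  r[X,X] = 1 (diagonal).
  r[X,Y] = -0.15 / (0.8367 · 0.5477) = -0.15 / 0.4583 = -0.3273
  r[X,Z] = 0.05 / (0.8367 · 2.2804) = 0.05 / 1.9079 = 0.0262
  r[Y,Y] = 1 (diagonal).
  r[Y,Z] = 1.15 / (0.5477 · 2.2804) = 1.15 / 1.249 = 0.9207
  r[Z,Z] = 1 (diagonal).

R is symmetric with unit diagonal. Assembling:

R = [[1, -0.3273, 0.0262],
 [-0.3273, 1, 0.9207],
 [0.0262, 0.9207, 1]]


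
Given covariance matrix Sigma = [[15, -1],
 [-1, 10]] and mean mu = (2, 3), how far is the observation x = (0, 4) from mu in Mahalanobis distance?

Step 1 — centre the observation: (x - mu) = (-2, 1).

Step 2 — invert Sigma. det(Sigma) = 15·10 - (-1)² = 149.
  Sigma^{-1} = (1/det) · [[d, -b], [-b, a]] = [[0.0671, 0.0067],
 [0.0067, 0.1007]].

Step 3 — form the quadratic (x - mu)^T · Sigma^{-1} · (x - mu):
  Sigma^{-1} · (x - mu) = (-0.1275, 0.0872).
  (x - mu)^T · [Sigma^{-1} · (x - mu)] = (-2)·(-0.1275) + (1)·(0.0872) = 0.3423.

Step 4 — take square root: d = √(0.3423) ≈ 0.585.

d(x, mu) = √(0.3423) ≈ 0.585


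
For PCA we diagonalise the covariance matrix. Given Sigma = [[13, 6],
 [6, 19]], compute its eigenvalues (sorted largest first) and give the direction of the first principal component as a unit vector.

Step 1 — characteristic polynomial of 2×2 Sigma:
  det(Sigma - λI) = λ² - trace · λ + det = 0.
  trace = 13 + 19 = 32, det = 13·19 - (6)² = 211.
Step 2 — discriminant:
  Δ = trace² - 4·det = 1024 - 844 = 180.
Step 3 — eigenvalues:
  λ = (trace ± √Δ)/2 = (32 ± 13.4164)/2,
  λ_1 = 22.7082,  λ_2 = 9.2918.

Step 4 — unit eigenvector for λ_1: solve (Sigma - λ_1 I)v = 0. First row:
  (13 - 22.7082)·v_x + (6)·v_y = 0, i.e. (-9.7082)·v_x + (6)·v_y = 0,
  so v ∝ (b, λ_1 - a) = (6, 9.7082) = u.
  ||u|| = √((6)² + (9.7082)²) = √(130.2492) ≈ 11.4127,
  v_1 = u/||u|| ≈ (0.5257, 0.8507) (||v_1|| = 1).

λ_1 = 22.7082,  λ_2 = 9.2918;  v_1 ≈ (0.5257, 0.8507)


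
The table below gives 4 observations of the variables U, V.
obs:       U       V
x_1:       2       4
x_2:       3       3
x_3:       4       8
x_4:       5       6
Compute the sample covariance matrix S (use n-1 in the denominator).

Step 1 — column means:
  mean(U) = (2 + 3 + 4 + 5) / 4 = 14/4 = 3.5
  mean(V) = (4 + 3 + 8 + 6) / 4 = 21/4 = 5.25

Step 2 — sample covariance S[i,j] = (1/(n-1)) · Σ_k (x_{k,i} - mean_i) · (x_{k,j} - mean_j), with n-1 = 3.
  S[U,U] = ((-1.5)·(-1.5) + (-0.5)·(-0.5) + (0.5)·(0.5) + (1.5)·(1.5)) / 3 = 5/3 = 1.6667
  S[U,V] = ((-1.5)·(-1.25) + (-0.5)·(-2.25) + (0.5)·(2.75) + (1.5)·(0.75)) / 3 = 5.5/3 = 1.8333
  S[V,V] = ((-1.25)·(-1.25) + (-2.25)·(-2.25) + (2.75)·(2.75) + (0.75)·(0.75)) / 3 = 14.75/3 = 4.9167

S is symmetric (S[j,i] = S[i,j]). Assembling:

S = [[1.6667, 1.8333],
 [1.8333, 4.9167]]


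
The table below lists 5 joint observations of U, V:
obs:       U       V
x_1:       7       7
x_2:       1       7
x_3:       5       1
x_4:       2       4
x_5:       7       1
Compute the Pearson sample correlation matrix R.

Step 1 — column means:
  mean(U) = (7 + 1 + 5 + 2 + 7) / 5 = 22/5 = 4.4
  mean(V) = (7 + 7 + 1 + 4 + 1) / 5 = 20/5 = 4

Step 2 — sample variances and covariances s[i,j] = (1/(n-1)) · Σ_k (x_{k,i} - mean_i) · (x_{k,j} - mean_j), with n-1 = 4:
  s[U,U] = ((2.6)·(2.6) + (-3.4)·(-3.4) + (0.6)·(0.6) + (-2.4)·(-2.4) + (2.6)·(2.6)) / 4 = 31.2/4 = 7.8
  s[U,V] = ((2.6)·(3) + (-3.4)·(3) + (0.6)·(-3) + (-2.4)·(0) + (2.6)·(-3)) / 4 = -12/4 = -3
  s[V,V] = ((3)·(3) + (3)·(3) + (-3)·(-3) + (0)·(0) + (-3)·(-3)) / 4 = 36/4 = 9
  Sample standard deviations s_i = √(s[i,i]):
  s(U) = √(7.8) = 2.7928
  s(V) = √(9) = 3

Step 3 — r_{ij} = s_{ij} / (s_i · s_j):
  r[U,U] = 1 (diagonal).
  r[U,V] = -3 / (2.7928 · 3) = -3 / 8.3785 = -0.3581
  r[V,V] = 1 (diagonal).

R is symmetric with unit diagonal. Assembling:

R = [[1, -0.3581],
 [-0.3581, 1]]


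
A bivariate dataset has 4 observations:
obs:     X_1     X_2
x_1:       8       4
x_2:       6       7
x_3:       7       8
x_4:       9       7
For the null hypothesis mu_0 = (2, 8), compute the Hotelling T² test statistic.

Step 1 — sample mean vector:
  mean(X_1) = (8 + 6 + 7 + 9) / 4 = 30/4 = 7.5
  mean(X_2) = (4 + 7 + 8 + 7) / 4 = 26/4 = 6.5
  x̄ = (7.5, 6.5),  deviation x̄ - mu_0 = (7.5, 6.5) - (2, 8) = (5.5, -1.5).

Step 2 — sample covariance matrix, S[i,j] = (1/(n-1)) · Σ_k (x_{k,i} - mean_i) · (x_{k,j} - mean_j), divisor n-1 = 3:
  S[X_1,X_1] = ((0.5)·(0.5) + (-1.5)·(-1.5) + (-0.5)·(-0.5) + (1.5)·(1.5)) / 3 = 5/3 = 1.6667
  S[X_1,X_2] = ((0.5)·(-2.5) + (-1.5)·(0.5) + (-0.5)·(1.5) + (1.5)·(0.5)) / 3 = -2/3 = -0.6667
  S[X_2,X_2] = ((-2.5)·(-2.5) + (0.5)·(0.5) + (1.5)·(1.5) + (0.5)·(0.5)) / 3 = 9/3 = 3
  S = [[1.6667, -0.6667],
 [-0.6667, 3]].

Step 3 — invert S. det(S) = 1.6667·3 - (-0.6667)² = 4.5556.
  S^{-1} = (1/det) · [[d, -b], [-b, a]] = [[0.6585, 0.1463],
 [0.1463, 0.3659]].

Step 4 — quadratic form (x̄ - mu_0)^T · S^{-1} · (x̄ - mu_0):
  S^{-1} · (x̄ - mu_0) = (3.4024, 0.2561),
  (x̄ - mu_0)^T · [...] = (5.5)·(3.4024) + (-1.5)·(0.2561) = 18.3293.

Step 5 — scale by n: T² = 4 · 18.3293 = 73.3171.

T² ≈ 73.3171


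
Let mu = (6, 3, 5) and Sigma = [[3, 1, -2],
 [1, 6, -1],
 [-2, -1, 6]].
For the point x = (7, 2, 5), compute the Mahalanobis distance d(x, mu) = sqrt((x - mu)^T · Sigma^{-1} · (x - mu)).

Step 1 — centre the observation: (x - mu) = (1, -1, 0).

Step 2 — invert Sigma (cofactor / det for 3×3, or solve directly):
  Sigma^{-1} = [[0.443, -0.0506, 0.1392],
 [-0.0506, 0.1772, 0.0127],
 [0.1392, 0.0127, 0.2152]].

Step 3 — form the quadratic (x - mu)^T · Sigma^{-1} · (x - mu):
  Sigma^{-1} · (x - mu) = (0.4937, -0.2278, 0.1266).
  (x - mu)^T · [Sigma^{-1} · (x - mu)] = (1)·(0.4937) + (-1)·(-0.2278) + (0)·(0.1266) = 0.7215.

Step 4 — take square root: d = √(0.7215) ≈ 0.8494.

d(x, mu) = √(0.7215) ≈ 0.8494


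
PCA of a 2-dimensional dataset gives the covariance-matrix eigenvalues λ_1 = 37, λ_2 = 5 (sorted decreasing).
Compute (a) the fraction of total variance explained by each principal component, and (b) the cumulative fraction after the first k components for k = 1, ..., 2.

Step 1 — total variance = trace(Sigma) = Σ λ_i = 37 + 5 = 42.

Step 2 — fraction explained by component i = λ_i / Σ λ:
  PC1: 37/42 = 0.881
  PC2: 5/42 = 0.119

Step 3 — cumulative fraction after k components = (λ_1 + ... + λ_k) / Σ λ:
  k = 1: 37/42 = 0.881
  k = 2: (37 + 5)/42 = 42/42 = 1

Summary (fraction, with percent):

explained: PC1 0.881 (88.1%), PC2 0.119 (11.9%);  cumulative: 0.881, 1


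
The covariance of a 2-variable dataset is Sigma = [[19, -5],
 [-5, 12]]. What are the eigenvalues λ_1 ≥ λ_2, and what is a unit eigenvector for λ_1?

Step 1 — characteristic polynomial of 2×2 Sigma:
  det(Sigma - λI) = λ² - trace · λ + det = 0.
  trace = 19 + 12 = 31, det = 19·12 - (-5)² = 203.
Step 2 — discriminant:
  Δ = trace² - 4·det = 961 - 812 = 149.
Step 3 — eigenvalues:
  λ = (trace ± √Δ)/2 = (31 ± 12.2066)/2,
  λ_1 = 21.6033,  λ_2 = 9.3967.

Step 4 — unit eigenvector for λ_1: solve (Sigma - λ_1 I)v = 0. First row:
  (19 - 21.6033)·v_x + (-5)·v_y = 0, i.e. (-2.6033)·v_x + (-5)·v_y = 0,
  so v ∝ (b, λ_1 - a) = (-5, 2.6033); multiply by -1 so the first entry is positive: u = (5, -2.6033).
  ||u|| = √((5)² + (-2.6033)²) = √(31.7771) ≈ 5.6371,
  v_1 = u/||u|| ≈ (0.887, -0.4618) (||v_1|| = 1).

λ_1 = 21.6033,  λ_2 = 9.3967;  v_1 ≈ (0.887, -0.4618)


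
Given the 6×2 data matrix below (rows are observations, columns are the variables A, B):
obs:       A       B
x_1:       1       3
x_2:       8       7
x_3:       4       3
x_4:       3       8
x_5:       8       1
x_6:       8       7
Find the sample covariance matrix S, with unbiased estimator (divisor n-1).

Step 1 — column means:
  mean(A) = (1 + 8 + 4 + 3 + 8 + 8) / 6 = 32/6 = 5.3333
  mean(B) = (3 + 7 + 3 + 8 + 1 + 7) / 6 = 29/6 = 4.8333

Step 2 — sample covariance S[i,j] = (1/(n-1)) · Σ_k (x_{k,i} - mean_i) · (x_{k,j} - mean_j), with n-1 = 5.
  S[A,A] = ((-4.3333)·(-4.3333) + (2.6667)·(2.6667) + (-1.3333)·(-1.3333) + (-2.3333)·(-2.3333) + (2.6667)·(2.6667) + (2.6667)·(2.6667)) / 5 = 47.3333/5 = 9.4667
  S[A,B] = ((-4.3333)·(-1.8333) + (2.6667)·(2.1667) + (-1.3333)·(-1.8333) + (-2.3333)·(3.1667) + (2.6667)·(-3.8333) + (2.6667)·(2.1667)) / 5 = 4.3333/5 = 0.8667
  S[B,B] = ((-1.8333)·(-1.8333) + (2.1667)·(2.1667) + (-1.8333)·(-1.8333) + (3.1667)·(3.1667) + (-3.8333)·(-3.8333) + (2.1667)·(2.1667)) / 5 = 40.8333/5 = 8.1667

S is symmetric (S[j,i] = S[i,j]). Assembling:

S = [[9.4667, 0.8667],
 [0.8667, 8.1667]]


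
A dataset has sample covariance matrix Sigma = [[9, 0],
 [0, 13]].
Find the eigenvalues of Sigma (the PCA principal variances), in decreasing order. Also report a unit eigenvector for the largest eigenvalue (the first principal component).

Step 1 — characteristic polynomial of 2×2 Sigma:
  det(Sigma - λI) = λ² - trace · λ + det = 0.
  trace = 9 + 13 = 22, det = 9·13 - (0)² = 117.
Step 2 — discriminant:
  Δ = trace² - 4·det = 484 - 468 = 16.
Step 3 — eigenvalues:
  λ = (trace ± √Δ)/2 = (22 ± 4)/2,
  λ_1 = 13,  λ_2 = 9.

Step 4 — unit eigenvector for λ_1: Sigma is diagonal, so its eigenvectors are the coordinate axes. λ_1 = 13 is the diagonal entry on the second coordinate axis, hence
  v_1 = (0, 1) (||v_1|| = 1).

λ_1 = 13,  λ_2 = 9;  v_1 ≈ (0, 1)


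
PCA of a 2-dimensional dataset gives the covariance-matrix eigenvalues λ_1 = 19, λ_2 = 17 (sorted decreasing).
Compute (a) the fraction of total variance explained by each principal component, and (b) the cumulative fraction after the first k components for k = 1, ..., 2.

Step 1 — total variance = trace(Sigma) = Σ λ_i = 19 + 17 = 36.

Step 2 — fraction explained by component i = λ_i / Σ λ:
  PC1: 19/36 = 0.5278
  PC2: 17/36 = 0.4722

Step 3 — cumulative fraction after k components = (λ_1 + ... + λ_k) / Σ λ:
  k = 1: 19/36 = 0.5278
  k = 2: (19 + 17)/36 = 36/36 = 1

Summary (fraction, with percent):

explained: PC1 0.5278 (52.78%), PC2 0.4722 (47.22%);  cumulative: 0.5278, 1


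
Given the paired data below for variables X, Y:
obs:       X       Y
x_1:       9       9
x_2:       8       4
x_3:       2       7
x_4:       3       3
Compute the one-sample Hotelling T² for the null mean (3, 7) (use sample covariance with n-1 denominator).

Step 1 — sample mean vector:
  mean(X) = (9 + 8 + 2 + 3) / 4 = 22/4 = 5.5
  mean(Y) = (9 + 4 + 7 + 3) / 4 = 23/4 = 5.75
  x̄ = (5.5, 5.75),  deviation x̄ - mu_0 = (5.5, 5.75) - (3, 7) = (2.5, -1.25).

Step 2 — sample covariance matrix, S[i,j] = (1/(n-1)) · Σ_k (x_{k,i} - mean_i) · (x_{k,j} - mean_j), divisor n-1 = 3:
  S[X,X] = ((3.5)·(3.5) + (2.5)·(2.5) + (-3.5)·(-3.5) + (-2.5)·(-2.5)) / 3 = 37/3 = 12.3333
  S[X,Y] = ((3.5)·(3.25) + (2.5)·(-1.75) + (-3.5)·(1.25) + (-2.5)·(-2.75)) / 3 = 9.5/3 = 3.1667
  S[Y,Y] = ((3.25)·(3.25) + (-1.75)·(-1.75) + (1.25)·(1.25) + (-2.75)·(-2.75)) / 3 = 22.75/3 = 7.5833
  S = [[12.3333, 3.1667],
 [3.1667, 7.5833]].

Step 3 — invert S. det(S) = 12.3333·7.5833 - (3.1667)² = 83.5.
  S^{-1} = (1/det) · [[d, -b], [-b, a]] = [[0.0908, -0.0379],
 [-0.0379, 0.1477]].

Step 4 — quadratic form (x̄ - mu_0)^T · S^{-1} · (x̄ - mu_0):
  S^{-1} · (x̄ - mu_0) = (0.2745, -0.2794),
  (x̄ - mu_0)^T · [...] = (2.5)·(0.2745) + (-1.25)·(-0.2794) = 1.0354.

Step 5 — scale by n: T² = 4 · 1.0354 = 4.1417.

T² ≈ 4.1417


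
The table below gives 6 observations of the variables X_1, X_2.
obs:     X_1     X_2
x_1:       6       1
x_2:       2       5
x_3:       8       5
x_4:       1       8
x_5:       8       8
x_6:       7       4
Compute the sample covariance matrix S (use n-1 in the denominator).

Step 1 — column means:
  mean(X_1) = (6 + 2 + 8 + 1 + 8 + 7) / 6 = 32/6 = 5.3333
  mean(X_2) = (1 + 5 + 5 + 8 + 8 + 4) / 6 = 31/6 = 5.1667

Step 2 — sample covariance S[i,j] = (1/(n-1)) · Σ_k (x_{k,i} - mean_i) · (x_{k,j} - mean_j), with n-1 = 5.
  S[X_1,X_1] = ((0.6667)·(0.6667) + (-3.3333)·(-3.3333) + (2.6667)·(2.6667) + (-4.3333)·(-4.3333) + (2.6667)·(2.6667) + (1.6667)·(1.6667)) / 5 = 47.3333/5 = 9.4667
  S[X_1,X_2] = ((0.6667)·(-4.1667) + (-3.3333)·(-0.1667) + (2.6667)·(-0.1667) + (-4.3333)·(2.8333) + (2.6667)·(2.8333) + (1.6667)·(-1.1667)) / 5 = -9.3333/5 = -1.8667
  S[X_2,X_2] = ((-4.1667)·(-4.1667) + (-0.1667)·(-0.1667) + (-0.1667)·(-0.1667) + (2.8333)·(2.8333) + (2.8333)·(2.8333) + (-1.1667)·(-1.1667)) / 5 = 34.8333/5 = 6.9667

S is symmetric (S[j,i] = S[i,j]). Assembling:

S = [[9.4667, -1.8667],
 [-1.8667, 6.9667]]


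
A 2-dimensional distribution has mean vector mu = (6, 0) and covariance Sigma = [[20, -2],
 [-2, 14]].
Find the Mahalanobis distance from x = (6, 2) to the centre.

Step 1 — centre the observation: (x - mu) = (0, 2).

Step 2 — invert Sigma. det(Sigma) = 20·14 - (-2)² = 276.
  Sigma^{-1} = (1/det) · [[d, -b], [-b, a]] = [[0.0507, 0.0072],
 [0.0072, 0.0725]].

Step 3 — form the quadratic (x - mu)^T · Sigma^{-1} · (x - mu):
  Sigma^{-1} · (x - mu) = (0.0145, 0.1449).
  (x - mu)^T · [Sigma^{-1} · (x - mu)] = (0)·(0.0145) + (2)·(0.1449) = 0.2899.

Step 4 — take square root: d = √(0.2899) ≈ 0.5384.

d(x, mu) = √(0.2899) ≈ 0.5384


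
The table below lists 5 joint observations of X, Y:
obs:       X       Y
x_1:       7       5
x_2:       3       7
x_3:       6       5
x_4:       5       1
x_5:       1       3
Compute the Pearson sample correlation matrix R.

Step 1 — column means:
  mean(X) = (7 + 3 + 6 + 5 + 1) / 5 = 22/5 = 4.4
  mean(Y) = (5 + 7 + 5 + 1 + 3) / 5 = 21/5 = 4.2

Step 2 — sample variances and covariances s[i,j] = (1/(n-1)) · Σ_k (x_{k,i} - mean_i) · (x_{k,j} - mean_j), with n-1 = 4:
  s[X,X] = ((2.6)·(2.6) + (-1.4)·(-1.4) + (1.6)·(1.6) + (0.6)·(0.6) + (-3.4)·(-3.4)) / 4 = 23.2/4 = 5.8
  s[X,Y] = ((2.6)·(0.8) + (-1.4)·(2.8) + (1.6)·(0.8) + (0.6)·(-3.2) + (-3.4)·(-1.2)) / 4 = 1.6/4 = 0.4
  s[Y,Y] = ((0.8)·(0.8) + (2.8)·(2.8) + (0.8)·(0.8) + (-3.2)·(-3.2) + (-1.2)·(-1.2)) / 4 = 20.8/4 = 5.2
  Sample standard deviations s_i = √(s[i,i]):
  s(X) = √(5.8) = 2.4083
  s(Y) = √(5.2) = 2.2804

Step 3 — r_{ij} = s_{ij} / (s_i · s_j):
  r[X,X] = 1 (diagonal).
  r[X,Y] = 0.4 / (2.4083 · 2.2804) = 0.4 / 5.4918 = 0.0728
  r[Y,Y] = 1 (diagonal).

R is symmetric with unit diagonal. Assembling:

R = [[1, 0.0728],
 [0.0728, 1]]
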